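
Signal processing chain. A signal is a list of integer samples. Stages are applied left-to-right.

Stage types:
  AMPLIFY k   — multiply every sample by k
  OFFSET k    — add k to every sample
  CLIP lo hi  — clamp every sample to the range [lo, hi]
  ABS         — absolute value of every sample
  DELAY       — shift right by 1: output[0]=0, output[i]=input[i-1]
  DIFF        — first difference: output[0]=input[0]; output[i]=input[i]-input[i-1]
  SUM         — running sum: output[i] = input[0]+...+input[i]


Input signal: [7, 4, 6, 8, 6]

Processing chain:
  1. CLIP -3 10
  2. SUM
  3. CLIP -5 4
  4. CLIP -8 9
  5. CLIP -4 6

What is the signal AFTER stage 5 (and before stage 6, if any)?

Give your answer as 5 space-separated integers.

Answer: 4 4 4 4 4

Derivation:
Input: [7, 4, 6, 8, 6]
Stage 1 (CLIP -3 10): clip(7,-3,10)=7, clip(4,-3,10)=4, clip(6,-3,10)=6, clip(8,-3,10)=8, clip(6,-3,10)=6 -> [7, 4, 6, 8, 6]
Stage 2 (SUM): sum[0..0]=7, sum[0..1]=11, sum[0..2]=17, sum[0..3]=25, sum[0..4]=31 -> [7, 11, 17, 25, 31]
Stage 3 (CLIP -5 4): clip(7,-5,4)=4, clip(11,-5,4)=4, clip(17,-5,4)=4, clip(25,-5,4)=4, clip(31,-5,4)=4 -> [4, 4, 4, 4, 4]
Stage 4 (CLIP -8 9): clip(4,-8,9)=4, clip(4,-8,9)=4, clip(4,-8,9)=4, clip(4,-8,9)=4, clip(4,-8,9)=4 -> [4, 4, 4, 4, 4]
Stage 5 (CLIP -4 6): clip(4,-4,6)=4, clip(4,-4,6)=4, clip(4,-4,6)=4, clip(4,-4,6)=4, clip(4,-4,6)=4 -> [4, 4, 4, 4, 4]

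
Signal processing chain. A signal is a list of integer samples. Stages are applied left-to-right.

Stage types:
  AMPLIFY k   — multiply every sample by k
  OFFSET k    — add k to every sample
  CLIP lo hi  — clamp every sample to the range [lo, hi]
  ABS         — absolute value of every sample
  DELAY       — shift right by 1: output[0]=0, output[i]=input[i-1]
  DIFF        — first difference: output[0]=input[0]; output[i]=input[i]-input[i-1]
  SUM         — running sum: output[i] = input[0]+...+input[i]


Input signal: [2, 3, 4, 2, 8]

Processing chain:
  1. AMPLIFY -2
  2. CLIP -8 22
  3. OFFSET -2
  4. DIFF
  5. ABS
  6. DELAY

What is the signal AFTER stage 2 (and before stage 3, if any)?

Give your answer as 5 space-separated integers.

Answer: -4 -6 -8 -4 -8

Derivation:
Input: [2, 3, 4, 2, 8]
Stage 1 (AMPLIFY -2): 2*-2=-4, 3*-2=-6, 4*-2=-8, 2*-2=-4, 8*-2=-16 -> [-4, -6, -8, -4, -16]
Stage 2 (CLIP -8 22): clip(-4,-8,22)=-4, clip(-6,-8,22)=-6, clip(-8,-8,22)=-8, clip(-4,-8,22)=-4, clip(-16,-8,22)=-8 -> [-4, -6, -8, -4, -8]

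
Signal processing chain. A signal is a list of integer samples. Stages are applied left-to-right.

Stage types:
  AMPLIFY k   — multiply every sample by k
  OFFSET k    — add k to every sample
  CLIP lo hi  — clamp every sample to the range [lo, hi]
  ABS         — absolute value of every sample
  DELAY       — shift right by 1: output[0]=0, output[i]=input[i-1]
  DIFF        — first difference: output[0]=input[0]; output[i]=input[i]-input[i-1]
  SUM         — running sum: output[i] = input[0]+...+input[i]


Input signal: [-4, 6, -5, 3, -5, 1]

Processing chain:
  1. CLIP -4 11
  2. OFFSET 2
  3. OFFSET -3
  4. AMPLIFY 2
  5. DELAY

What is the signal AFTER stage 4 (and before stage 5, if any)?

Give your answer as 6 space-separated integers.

Input: [-4, 6, -5, 3, -5, 1]
Stage 1 (CLIP -4 11): clip(-4,-4,11)=-4, clip(6,-4,11)=6, clip(-5,-4,11)=-4, clip(3,-4,11)=3, clip(-5,-4,11)=-4, clip(1,-4,11)=1 -> [-4, 6, -4, 3, -4, 1]
Stage 2 (OFFSET 2): -4+2=-2, 6+2=8, -4+2=-2, 3+2=5, -4+2=-2, 1+2=3 -> [-2, 8, -2, 5, -2, 3]
Stage 3 (OFFSET -3): -2+-3=-5, 8+-3=5, -2+-3=-5, 5+-3=2, -2+-3=-5, 3+-3=0 -> [-5, 5, -5, 2, -5, 0]
Stage 4 (AMPLIFY 2): -5*2=-10, 5*2=10, -5*2=-10, 2*2=4, -5*2=-10, 0*2=0 -> [-10, 10, -10, 4, -10, 0]

Answer: -10 10 -10 4 -10 0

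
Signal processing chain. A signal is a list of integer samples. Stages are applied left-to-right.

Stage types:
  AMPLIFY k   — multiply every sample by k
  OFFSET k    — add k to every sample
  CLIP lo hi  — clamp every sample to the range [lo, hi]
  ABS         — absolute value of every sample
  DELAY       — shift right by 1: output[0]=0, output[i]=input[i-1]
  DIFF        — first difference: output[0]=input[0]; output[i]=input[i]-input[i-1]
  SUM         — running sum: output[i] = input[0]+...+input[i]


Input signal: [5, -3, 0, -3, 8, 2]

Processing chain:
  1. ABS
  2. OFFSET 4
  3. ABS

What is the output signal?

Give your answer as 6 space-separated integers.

Answer: 9 7 4 7 12 6

Derivation:
Input: [5, -3, 0, -3, 8, 2]
Stage 1 (ABS): |5|=5, |-3|=3, |0|=0, |-3|=3, |8|=8, |2|=2 -> [5, 3, 0, 3, 8, 2]
Stage 2 (OFFSET 4): 5+4=9, 3+4=7, 0+4=4, 3+4=7, 8+4=12, 2+4=6 -> [9, 7, 4, 7, 12, 6]
Stage 3 (ABS): |9|=9, |7|=7, |4|=4, |7|=7, |12|=12, |6|=6 -> [9, 7, 4, 7, 12, 6]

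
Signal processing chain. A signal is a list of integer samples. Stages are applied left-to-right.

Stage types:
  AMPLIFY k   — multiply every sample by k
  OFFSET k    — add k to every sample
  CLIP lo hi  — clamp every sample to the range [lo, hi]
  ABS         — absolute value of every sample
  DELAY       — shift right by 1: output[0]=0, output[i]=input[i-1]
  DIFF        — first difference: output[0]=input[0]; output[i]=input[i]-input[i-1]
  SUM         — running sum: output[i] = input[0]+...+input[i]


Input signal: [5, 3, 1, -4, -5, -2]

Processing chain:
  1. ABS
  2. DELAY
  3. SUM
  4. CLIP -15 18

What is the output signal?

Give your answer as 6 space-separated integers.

Answer: 0 5 8 9 13 18

Derivation:
Input: [5, 3, 1, -4, -5, -2]
Stage 1 (ABS): |5|=5, |3|=3, |1|=1, |-4|=4, |-5|=5, |-2|=2 -> [5, 3, 1, 4, 5, 2]
Stage 2 (DELAY): [0, 5, 3, 1, 4, 5] = [0, 5, 3, 1, 4, 5] -> [0, 5, 3, 1, 4, 5]
Stage 3 (SUM): sum[0..0]=0, sum[0..1]=5, sum[0..2]=8, sum[0..3]=9, sum[0..4]=13, sum[0..5]=18 -> [0, 5, 8, 9, 13, 18]
Stage 4 (CLIP -15 18): clip(0,-15,18)=0, clip(5,-15,18)=5, clip(8,-15,18)=8, clip(9,-15,18)=9, clip(13,-15,18)=13, clip(18,-15,18)=18 -> [0, 5, 8, 9, 13, 18]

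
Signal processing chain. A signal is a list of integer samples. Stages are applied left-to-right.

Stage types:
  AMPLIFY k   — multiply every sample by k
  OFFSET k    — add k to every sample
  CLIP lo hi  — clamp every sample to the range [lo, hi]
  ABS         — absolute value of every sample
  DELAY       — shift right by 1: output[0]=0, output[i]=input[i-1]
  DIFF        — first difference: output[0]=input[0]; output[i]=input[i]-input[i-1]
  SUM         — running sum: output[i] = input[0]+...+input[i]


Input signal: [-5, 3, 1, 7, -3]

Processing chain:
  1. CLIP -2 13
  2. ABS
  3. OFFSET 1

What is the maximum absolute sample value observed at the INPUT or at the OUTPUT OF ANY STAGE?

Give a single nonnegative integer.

Answer: 8

Derivation:
Input: [-5, 3, 1, 7, -3] (max |s|=7)
Stage 1 (CLIP -2 13): clip(-5,-2,13)=-2, clip(3,-2,13)=3, clip(1,-2,13)=1, clip(7,-2,13)=7, clip(-3,-2,13)=-2 -> [-2, 3, 1, 7, -2] (max |s|=7)
Stage 2 (ABS): |-2|=2, |3|=3, |1|=1, |7|=7, |-2|=2 -> [2, 3, 1, 7, 2] (max |s|=7)
Stage 3 (OFFSET 1): 2+1=3, 3+1=4, 1+1=2, 7+1=8, 2+1=3 -> [3, 4, 2, 8, 3] (max |s|=8)
Overall max amplitude: 8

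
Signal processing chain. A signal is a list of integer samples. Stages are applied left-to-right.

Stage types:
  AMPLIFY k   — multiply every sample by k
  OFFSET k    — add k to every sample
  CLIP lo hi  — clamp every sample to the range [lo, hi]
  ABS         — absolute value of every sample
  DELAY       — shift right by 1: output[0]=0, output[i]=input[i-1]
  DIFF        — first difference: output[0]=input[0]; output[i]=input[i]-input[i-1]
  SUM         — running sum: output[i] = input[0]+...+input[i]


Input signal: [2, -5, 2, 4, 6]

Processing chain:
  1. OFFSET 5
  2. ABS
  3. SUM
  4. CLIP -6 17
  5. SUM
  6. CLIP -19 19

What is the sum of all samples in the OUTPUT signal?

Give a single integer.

Answer: 78

Derivation:
Input: [2, -5, 2, 4, 6]
Stage 1 (OFFSET 5): 2+5=7, -5+5=0, 2+5=7, 4+5=9, 6+5=11 -> [7, 0, 7, 9, 11]
Stage 2 (ABS): |7|=7, |0|=0, |7|=7, |9|=9, |11|=11 -> [7, 0, 7, 9, 11]
Stage 3 (SUM): sum[0..0]=7, sum[0..1]=7, sum[0..2]=14, sum[0..3]=23, sum[0..4]=34 -> [7, 7, 14, 23, 34]
Stage 4 (CLIP -6 17): clip(7,-6,17)=7, clip(7,-6,17)=7, clip(14,-6,17)=14, clip(23,-6,17)=17, clip(34,-6,17)=17 -> [7, 7, 14, 17, 17]
Stage 5 (SUM): sum[0..0]=7, sum[0..1]=14, sum[0..2]=28, sum[0..3]=45, sum[0..4]=62 -> [7, 14, 28, 45, 62]
Stage 6 (CLIP -19 19): clip(7,-19,19)=7, clip(14,-19,19)=14, clip(28,-19,19)=19, clip(45,-19,19)=19, clip(62,-19,19)=19 -> [7, 14, 19, 19, 19]
Output sum: 78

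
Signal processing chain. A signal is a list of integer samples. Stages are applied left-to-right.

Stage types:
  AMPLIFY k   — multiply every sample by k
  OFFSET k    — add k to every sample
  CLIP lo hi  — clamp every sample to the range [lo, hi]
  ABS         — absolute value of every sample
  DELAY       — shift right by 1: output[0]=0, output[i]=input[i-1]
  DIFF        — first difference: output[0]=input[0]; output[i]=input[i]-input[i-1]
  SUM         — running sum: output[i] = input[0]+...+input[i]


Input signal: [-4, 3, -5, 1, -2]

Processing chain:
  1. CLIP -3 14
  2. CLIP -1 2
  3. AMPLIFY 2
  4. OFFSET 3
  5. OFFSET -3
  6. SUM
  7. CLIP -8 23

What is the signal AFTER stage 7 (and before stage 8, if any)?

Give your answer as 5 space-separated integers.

Answer: -2 2 0 2 0

Derivation:
Input: [-4, 3, -5, 1, -2]
Stage 1 (CLIP -3 14): clip(-4,-3,14)=-3, clip(3,-3,14)=3, clip(-5,-3,14)=-3, clip(1,-3,14)=1, clip(-2,-3,14)=-2 -> [-3, 3, -3, 1, -2]
Stage 2 (CLIP -1 2): clip(-3,-1,2)=-1, clip(3,-1,2)=2, clip(-3,-1,2)=-1, clip(1,-1,2)=1, clip(-2,-1,2)=-1 -> [-1, 2, -1, 1, -1]
Stage 3 (AMPLIFY 2): -1*2=-2, 2*2=4, -1*2=-2, 1*2=2, -1*2=-2 -> [-2, 4, -2, 2, -2]
Stage 4 (OFFSET 3): -2+3=1, 4+3=7, -2+3=1, 2+3=5, -2+3=1 -> [1, 7, 1, 5, 1]
Stage 5 (OFFSET -3): 1+-3=-2, 7+-3=4, 1+-3=-2, 5+-3=2, 1+-3=-2 -> [-2, 4, -2, 2, -2]
Stage 6 (SUM): sum[0..0]=-2, sum[0..1]=2, sum[0..2]=0, sum[0..3]=2, sum[0..4]=0 -> [-2, 2, 0, 2, 0]
Stage 7 (CLIP -8 23): clip(-2,-8,23)=-2, clip(2,-8,23)=2, clip(0,-8,23)=0, clip(2,-8,23)=2, clip(0,-8,23)=0 -> [-2, 2, 0, 2, 0]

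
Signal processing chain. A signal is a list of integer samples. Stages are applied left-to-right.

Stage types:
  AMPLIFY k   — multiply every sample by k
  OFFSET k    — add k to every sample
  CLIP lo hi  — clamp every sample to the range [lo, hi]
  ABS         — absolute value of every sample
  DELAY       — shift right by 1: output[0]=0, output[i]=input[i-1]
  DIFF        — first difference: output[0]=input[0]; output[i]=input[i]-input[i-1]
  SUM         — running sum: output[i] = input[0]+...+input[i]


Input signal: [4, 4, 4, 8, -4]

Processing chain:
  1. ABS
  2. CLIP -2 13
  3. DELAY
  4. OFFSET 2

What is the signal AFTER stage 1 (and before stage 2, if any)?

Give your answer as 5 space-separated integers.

Input: [4, 4, 4, 8, -4]
Stage 1 (ABS): |4|=4, |4|=4, |4|=4, |8|=8, |-4|=4 -> [4, 4, 4, 8, 4]

Answer: 4 4 4 8 4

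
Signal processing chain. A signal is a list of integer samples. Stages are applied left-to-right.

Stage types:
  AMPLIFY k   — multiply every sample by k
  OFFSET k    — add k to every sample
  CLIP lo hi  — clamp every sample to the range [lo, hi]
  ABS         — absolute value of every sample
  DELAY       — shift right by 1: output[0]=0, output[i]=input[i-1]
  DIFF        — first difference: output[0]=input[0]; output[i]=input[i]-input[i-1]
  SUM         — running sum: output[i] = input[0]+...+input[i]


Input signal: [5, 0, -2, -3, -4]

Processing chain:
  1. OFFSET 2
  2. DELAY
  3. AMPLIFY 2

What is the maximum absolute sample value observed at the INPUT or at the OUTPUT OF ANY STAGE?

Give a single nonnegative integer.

Answer: 14

Derivation:
Input: [5, 0, -2, -3, -4] (max |s|=5)
Stage 1 (OFFSET 2): 5+2=7, 0+2=2, -2+2=0, -3+2=-1, -4+2=-2 -> [7, 2, 0, -1, -2] (max |s|=7)
Stage 2 (DELAY): [0, 7, 2, 0, -1] = [0, 7, 2, 0, -1] -> [0, 7, 2, 0, -1] (max |s|=7)
Stage 3 (AMPLIFY 2): 0*2=0, 7*2=14, 2*2=4, 0*2=0, -1*2=-2 -> [0, 14, 4, 0, -2] (max |s|=14)
Overall max amplitude: 14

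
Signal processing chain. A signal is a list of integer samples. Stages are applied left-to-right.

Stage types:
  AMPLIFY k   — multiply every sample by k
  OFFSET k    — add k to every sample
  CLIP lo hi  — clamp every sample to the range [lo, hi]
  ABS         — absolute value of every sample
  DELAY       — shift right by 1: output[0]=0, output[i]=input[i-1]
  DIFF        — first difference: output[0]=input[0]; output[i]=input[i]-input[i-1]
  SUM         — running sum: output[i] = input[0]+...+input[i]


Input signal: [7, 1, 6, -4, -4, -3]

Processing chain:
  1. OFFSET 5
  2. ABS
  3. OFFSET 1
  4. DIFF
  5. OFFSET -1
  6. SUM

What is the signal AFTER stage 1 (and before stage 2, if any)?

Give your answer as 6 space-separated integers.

Answer: 12 6 11 1 1 2

Derivation:
Input: [7, 1, 6, -4, -4, -3]
Stage 1 (OFFSET 5): 7+5=12, 1+5=6, 6+5=11, -4+5=1, -4+5=1, -3+5=2 -> [12, 6, 11, 1, 1, 2]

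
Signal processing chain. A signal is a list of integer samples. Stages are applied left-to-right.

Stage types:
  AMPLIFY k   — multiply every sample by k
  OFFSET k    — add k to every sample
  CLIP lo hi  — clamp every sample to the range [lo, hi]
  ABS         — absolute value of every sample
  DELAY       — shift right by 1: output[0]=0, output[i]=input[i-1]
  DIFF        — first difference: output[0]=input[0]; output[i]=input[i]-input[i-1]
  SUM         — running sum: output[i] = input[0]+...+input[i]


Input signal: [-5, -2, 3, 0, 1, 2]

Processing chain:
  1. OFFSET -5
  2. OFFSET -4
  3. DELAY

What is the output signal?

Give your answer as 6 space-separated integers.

Input: [-5, -2, 3, 0, 1, 2]
Stage 1 (OFFSET -5): -5+-5=-10, -2+-5=-7, 3+-5=-2, 0+-5=-5, 1+-5=-4, 2+-5=-3 -> [-10, -7, -2, -5, -4, -3]
Stage 2 (OFFSET -4): -10+-4=-14, -7+-4=-11, -2+-4=-6, -5+-4=-9, -4+-4=-8, -3+-4=-7 -> [-14, -11, -6, -9, -8, -7]
Stage 3 (DELAY): [0, -14, -11, -6, -9, -8] = [0, -14, -11, -6, -9, -8] -> [0, -14, -11, -6, -9, -8]

Answer: 0 -14 -11 -6 -9 -8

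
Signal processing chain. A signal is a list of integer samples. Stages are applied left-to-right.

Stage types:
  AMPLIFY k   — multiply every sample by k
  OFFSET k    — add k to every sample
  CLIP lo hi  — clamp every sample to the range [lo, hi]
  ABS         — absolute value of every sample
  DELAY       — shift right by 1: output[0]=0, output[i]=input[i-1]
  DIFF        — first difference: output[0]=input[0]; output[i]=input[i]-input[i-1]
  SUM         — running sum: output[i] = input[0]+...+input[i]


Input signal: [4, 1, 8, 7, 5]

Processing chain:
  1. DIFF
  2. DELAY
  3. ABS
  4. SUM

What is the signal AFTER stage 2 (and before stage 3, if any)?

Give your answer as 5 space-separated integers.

Input: [4, 1, 8, 7, 5]
Stage 1 (DIFF): s[0]=4, 1-4=-3, 8-1=7, 7-8=-1, 5-7=-2 -> [4, -3, 7, -1, -2]
Stage 2 (DELAY): [0, 4, -3, 7, -1] = [0, 4, -3, 7, -1] -> [0, 4, -3, 7, -1]

Answer: 0 4 -3 7 -1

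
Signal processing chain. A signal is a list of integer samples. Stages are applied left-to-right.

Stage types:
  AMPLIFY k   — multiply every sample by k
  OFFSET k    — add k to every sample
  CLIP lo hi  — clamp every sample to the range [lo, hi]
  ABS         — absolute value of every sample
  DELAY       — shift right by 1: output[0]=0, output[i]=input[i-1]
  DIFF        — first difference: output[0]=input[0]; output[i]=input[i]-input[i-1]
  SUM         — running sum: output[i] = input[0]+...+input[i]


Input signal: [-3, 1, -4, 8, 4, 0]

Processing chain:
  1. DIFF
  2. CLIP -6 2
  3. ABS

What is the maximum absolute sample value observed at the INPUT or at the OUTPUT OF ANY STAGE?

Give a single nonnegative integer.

Input: [-3, 1, -4, 8, 4, 0] (max |s|=8)
Stage 1 (DIFF): s[0]=-3, 1--3=4, -4-1=-5, 8--4=12, 4-8=-4, 0-4=-4 -> [-3, 4, -5, 12, -4, -4] (max |s|=12)
Stage 2 (CLIP -6 2): clip(-3,-6,2)=-3, clip(4,-6,2)=2, clip(-5,-6,2)=-5, clip(12,-6,2)=2, clip(-4,-6,2)=-4, clip(-4,-6,2)=-4 -> [-3, 2, -5, 2, -4, -4] (max |s|=5)
Stage 3 (ABS): |-3|=3, |2|=2, |-5|=5, |2|=2, |-4|=4, |-4|=4 -> [3, 2, 5, 2, 4, 4] (max |s|=5)
Overall max amplitude: 12

Answer: 12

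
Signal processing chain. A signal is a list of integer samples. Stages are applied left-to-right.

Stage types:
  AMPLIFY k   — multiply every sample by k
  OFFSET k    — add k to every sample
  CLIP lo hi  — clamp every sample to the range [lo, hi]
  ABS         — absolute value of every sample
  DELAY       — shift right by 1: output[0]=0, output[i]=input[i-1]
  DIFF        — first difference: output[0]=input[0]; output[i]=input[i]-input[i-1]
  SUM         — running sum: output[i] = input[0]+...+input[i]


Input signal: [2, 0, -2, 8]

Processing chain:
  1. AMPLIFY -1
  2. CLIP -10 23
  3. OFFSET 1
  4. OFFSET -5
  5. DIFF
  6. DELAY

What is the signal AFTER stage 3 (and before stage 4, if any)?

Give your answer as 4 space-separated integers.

Answer: -1 1 3 -7

Derivation:
Input: [2, 0, -2, 8]
Stage 1 (AMPLIFY -1): 2*-1=-2, 0*-1=0, -2*-1=2, 8*-1=-8 -> [-2, 0, 2, -8]
Stage 2 (CLIP -10 23): clip(-2,-10,23)=-2, clip(0,-10,23)=0, clip(2,-10,23)=2, clip(-8,-10,23)=-8 -> [-2, 0, 2, -8]
Stage 3 (OFFSET 1): -2+1=-1, 0+1=1, 2+1=3, -8+1=-7 -> [-1, 1, 3, -7]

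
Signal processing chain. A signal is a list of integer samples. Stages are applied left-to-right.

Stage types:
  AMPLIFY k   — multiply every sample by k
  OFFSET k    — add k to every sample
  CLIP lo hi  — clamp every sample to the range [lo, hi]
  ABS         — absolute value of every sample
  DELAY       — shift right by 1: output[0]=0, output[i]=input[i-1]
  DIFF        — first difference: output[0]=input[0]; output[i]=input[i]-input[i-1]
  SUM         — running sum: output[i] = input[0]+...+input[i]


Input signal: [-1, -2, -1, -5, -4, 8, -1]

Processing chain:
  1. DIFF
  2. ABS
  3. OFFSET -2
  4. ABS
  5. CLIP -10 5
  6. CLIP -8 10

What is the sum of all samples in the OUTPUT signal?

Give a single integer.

Input: [-1, -2, -1, -5, -4, 8, -1]
Stage 1 (DIFF): s[0]=-1, -2--1=-1, -1--2=1, -5--1=-4, -4--5=1, 8--4=12, -1-8=-9 -> [-1, -1, 1, -4, 1, 12, -9]
Stage 2 (ABS): |-1|=1, |-1|=1, |1|=1, |-4|=4, |1|=1, |12|=12, |-9|=9 -> [1, 1, 1, 4, 1, 12, 9]
Stage 3 (OFFSET -2): 1+-2=-1, 1+-2=-1, 1+-2=-1, 4+-2=2, 1+-2=-1, 12+-2=10, 9+-2=7 -> [-1, -1, -1, 2, -1, 10, 7]
Stage 4 (ABS): |-1|=1, |-1|=1, |-1|=1, |2|=2, |-1|=1, |10|=10, |7|=7 -> [1, 1, 1, 2, 1, 10, 7]
Stage 5 (CLIP -10 5): clip(1,-10,5)=1, clip(1,-10,5)=1, clip(1,-10,5)=1, clip(2,-10,5)=2, clip(1,-10,5)=1, clip(10,-10,5)=5, clip(7,-10,5)=5 -> [1, 1, 1, 2, 1, 5, 5]
Stage 6 (CLIP -8 10): clip(1,-8,10)=1, clip(1,-8,10)=1, clip(1,-8,10)=1, clip(2,-8,10)=2, clip(1,-8,10)=1, clip(5,-8,10)=5, clip(5,-8,10)=5 -> [1, 1, 1, 2, 1, 5, 5]
Output sum: 16

Answer: 16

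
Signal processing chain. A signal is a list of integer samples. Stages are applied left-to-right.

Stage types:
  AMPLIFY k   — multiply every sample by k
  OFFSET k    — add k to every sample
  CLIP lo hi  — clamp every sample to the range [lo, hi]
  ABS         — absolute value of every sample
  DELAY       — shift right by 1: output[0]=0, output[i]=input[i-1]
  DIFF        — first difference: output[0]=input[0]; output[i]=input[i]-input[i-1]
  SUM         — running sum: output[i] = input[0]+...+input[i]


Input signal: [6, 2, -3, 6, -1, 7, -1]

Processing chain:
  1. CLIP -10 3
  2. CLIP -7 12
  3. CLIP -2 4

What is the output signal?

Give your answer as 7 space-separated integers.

Answer: 3 2 -2 3 -1 3 -1

Derivation:
Input: [6, 2, -3, 6, -1, 7, -1]
Stage 1 (CLIP -10 3): clip(6,-10,3)=3, clip(2,-10,3)=2, clip(-3,-10,3)=-3, clip(6,-10,3)=3, clip(-1,-10,3)=-1, clip(7,-10,3)=3, clip(-1,-10,3)=-1 -> [3, 2, -3, 3, -1, 3, -1]
Stage 2 (CLIP -7 12): clip(3,-7,12)=3, clip(2,-7,12)=2, clip(-3,-7,12)=-3, clip(3,-7,12)=3, clip(-1,-7,12)=-1, clip(3,-7,12)=3, clip(-1,-7,12)=-1 -> [3, 2, -3, 3, -1, 3, -1]
Stage 3 (CLIP -2 4): clip(3,-2,4)=3, clip(2,-2,4)=2, clip(-3,-2,4)=-2, clip(3,-2,4)=3, clip(-1,-2,4)=-1, clip(3,-2,4)=3, clip(-1,-2,4)=-1 -> [3, 2, -2, 3, -1, 3, -1]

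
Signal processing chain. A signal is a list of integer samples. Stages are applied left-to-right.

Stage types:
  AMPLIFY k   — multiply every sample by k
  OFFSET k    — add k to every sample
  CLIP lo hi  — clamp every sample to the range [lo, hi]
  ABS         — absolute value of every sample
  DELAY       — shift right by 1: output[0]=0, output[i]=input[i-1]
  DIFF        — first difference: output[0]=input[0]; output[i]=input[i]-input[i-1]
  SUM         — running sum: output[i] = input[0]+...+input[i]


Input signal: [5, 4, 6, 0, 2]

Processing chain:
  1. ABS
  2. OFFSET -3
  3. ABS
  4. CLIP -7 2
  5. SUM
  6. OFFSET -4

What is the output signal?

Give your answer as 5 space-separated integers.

Answer: -2 -1 1 3 4

Derivation:
Input: [5, 4, 6, 0, 2]
Stage 1 (ABS): |5|=5, |4|=4, |6|=6, |0|=0, |2|=2 -> [5, 4, 6, 0, 2]
Stage 2 (OFFSET -3): 5+-3=2, 4+-3=1, 6+-3=3, 0+-3=-3, 2+-3=-1 -> [2, 1, 3, -3, -1]
Stage 3 (ABS): |2|=2, |1|=1, |3|=3, |-3|=3, |-1|=1 -> [2, 1, 3, 3, 1]
Stage 4 (CLIP -7 2): clip(2,-7,2)=2, clip(1,-7,2)=1, clip(3,-7,2)=2, clip(3,-7,2)=2, clip(1,-7,2)=1 -> [2, 1, 2, 2, 1]
Stage 5 (SUM): sum[0..0]=2, sum[0..1]=3, sum[0..2]=5, sum[0..3]=7, sum[0..4]=8 -> [2, 3, 5, 7, 8]
Stage 6 (OFFSET -4): 2+-4=-2, 3+-4=-1, 5+-4=1, 7+-4=3, 8+-4=4 -> [-2, -1, 1, 3, 4]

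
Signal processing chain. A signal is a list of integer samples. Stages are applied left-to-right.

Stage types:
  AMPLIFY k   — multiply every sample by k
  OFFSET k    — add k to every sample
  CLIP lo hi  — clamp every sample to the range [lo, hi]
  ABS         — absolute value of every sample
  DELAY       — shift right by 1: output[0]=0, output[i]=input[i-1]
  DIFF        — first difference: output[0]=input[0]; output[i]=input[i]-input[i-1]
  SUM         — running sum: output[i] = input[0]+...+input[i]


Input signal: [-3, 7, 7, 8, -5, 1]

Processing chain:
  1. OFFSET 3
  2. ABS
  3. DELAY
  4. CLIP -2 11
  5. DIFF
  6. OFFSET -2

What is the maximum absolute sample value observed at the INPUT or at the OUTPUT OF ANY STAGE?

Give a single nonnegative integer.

Input: [-3, 7, 7, 8, -5, 1] (max |s|=8)
Stage 1 (OFFSET 3): -3+3=0, 7+3=10, 7+3=10, 8+3=11, -5+3=-2, 1+3=4 -> [0, 10, 10, 11, -2, 4] (max |s|=11)
Stage 2 (ABS): |0|=0, |10|=10, |10|=10, |11|=11, |-2|=2, |4|=4 -> [0, 10, 10, 11, 2, 4] (max |s|=11)
Stage 3 (DELAY): [0, 0, 10, 10, 11, 2] = [0, 0, 10, 10, 11, 2] -> [0, 0, 10, 10, 11, 2] (max |s|=11)
Stage 4 (CLIP -2 11): clip(0,-2,11)=0, clip(0,-2,11)=0, clip(10,-2,11)=10, clip(10,-2,11)=10, clip(11,-2,11)=11, clip(2,-2,11)=2 -> [0, 0, 10, 10, 11, 2] (max |s|=11)
Stage 5 (DIFF): s[0]=0, 0-0=0, 10-0=10, 10-10=0, 11-10=1, 2-11=-9 -> [0, 0, 10, 0, 1, -9] (max |s|=10)
Stage 6 (OFFSET -2): 0+-2=-2, 0+-2=-2, 10+-2=8, 0+-2=-2, 1+-2=-1, -9+-2=-11 -> [-2, -2, 8, -2, -1, -11] (max |s|=11)
Overall max amplitude: 11

Answer: 11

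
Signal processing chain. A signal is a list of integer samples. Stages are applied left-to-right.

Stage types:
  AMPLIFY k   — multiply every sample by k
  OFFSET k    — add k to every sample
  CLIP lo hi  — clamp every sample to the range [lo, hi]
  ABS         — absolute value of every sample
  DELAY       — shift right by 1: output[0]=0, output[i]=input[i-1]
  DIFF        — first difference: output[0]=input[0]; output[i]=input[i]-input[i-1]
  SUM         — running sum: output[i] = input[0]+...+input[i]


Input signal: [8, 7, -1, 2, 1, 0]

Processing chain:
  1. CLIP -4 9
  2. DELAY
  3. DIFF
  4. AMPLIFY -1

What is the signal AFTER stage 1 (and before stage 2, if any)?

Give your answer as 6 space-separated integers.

Answer: 8 7 -1 2 1 0

Derivation:
Input: [8, 7, -1, 2, 1, 0]
Stage 1 (CLIP -4 9): clip(8,-4,9)=8, clip(7,-4,9)=7, clip(-1,-4,9)=-1, clip(2,-4,9)=2, clip(1,-4,9)=1, clip(0,-4,9)=0 -> [8, 7, -1, 2, 1, 0]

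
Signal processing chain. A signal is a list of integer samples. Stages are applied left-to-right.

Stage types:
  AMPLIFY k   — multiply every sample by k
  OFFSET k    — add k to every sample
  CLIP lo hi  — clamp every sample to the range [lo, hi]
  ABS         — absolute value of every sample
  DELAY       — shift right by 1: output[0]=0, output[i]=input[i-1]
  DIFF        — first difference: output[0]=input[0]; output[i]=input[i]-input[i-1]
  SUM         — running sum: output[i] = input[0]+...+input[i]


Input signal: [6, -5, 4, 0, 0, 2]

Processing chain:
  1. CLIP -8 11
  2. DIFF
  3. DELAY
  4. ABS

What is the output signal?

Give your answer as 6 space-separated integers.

Answer: 0 6 11 9 4 0

Derivation:
Input: [6, -5, 4, 0, 0, 2]
Stage 1 (CLIP -8 11): clip(6,-8,11)=6, clip(-5,-8,11)=-5, clip(4,-8,11)=4, clip(0,-8,11)=0, clip(0,-8,11)=0, clip(2,-8,11)=2 -> [6, -5, 4, 0, 0, 2]
Stage 2 (DIFF): s[0]=6, -5-6=-11, 4--5=9, 0-4=-4, 0-0=0, 2-0=2 -> [6, -11, 9, -4, 0, 2]
Stage 3 (DELAY): [0, 6, -11, 9, -4, 0] = [0, 6, -11, 9, -4, 0] -> [0, 6, -11, 9, -4, 0]
Stage 4 (ABS): |0|=0, |6|=6, |-11|=11, |9|=9, |-4|=4, |0|=0 -> [0, 6, 11, 9, 4, 0]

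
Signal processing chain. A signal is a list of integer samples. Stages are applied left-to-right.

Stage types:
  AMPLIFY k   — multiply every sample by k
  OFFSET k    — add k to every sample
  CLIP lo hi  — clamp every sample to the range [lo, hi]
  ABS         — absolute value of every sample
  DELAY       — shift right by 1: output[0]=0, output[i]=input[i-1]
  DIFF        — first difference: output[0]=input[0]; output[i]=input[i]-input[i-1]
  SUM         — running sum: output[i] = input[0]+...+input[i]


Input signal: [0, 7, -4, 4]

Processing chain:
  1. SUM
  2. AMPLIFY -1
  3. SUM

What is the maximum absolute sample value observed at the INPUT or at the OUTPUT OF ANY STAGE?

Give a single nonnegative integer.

Answer: 17

Derivation:
Input: [0, 7, -4, 4] (max |s|=7)
Stage 1 (SUM): sum[0..0]=0, sum[0..1]=7, sum[0..2]=3, sum[0..3]=7 -> [0, 7, 3, 7] (max |s|=7)
Stage 2 (AMPLIFY -1): 0*-1=0, 7*-1=-7, 3*-1=-3, 7*-1=-7 -> [0, -7, -3, -7] (max |s|=7)
Stage 3 (SUM): sum[0..0]=0, sum[0..1]=-7, sum[0..2]=-10, sum[0..3]=-17 -> [0, -7, -10, -17] (max |s|=17)
Overall max amplitude: 17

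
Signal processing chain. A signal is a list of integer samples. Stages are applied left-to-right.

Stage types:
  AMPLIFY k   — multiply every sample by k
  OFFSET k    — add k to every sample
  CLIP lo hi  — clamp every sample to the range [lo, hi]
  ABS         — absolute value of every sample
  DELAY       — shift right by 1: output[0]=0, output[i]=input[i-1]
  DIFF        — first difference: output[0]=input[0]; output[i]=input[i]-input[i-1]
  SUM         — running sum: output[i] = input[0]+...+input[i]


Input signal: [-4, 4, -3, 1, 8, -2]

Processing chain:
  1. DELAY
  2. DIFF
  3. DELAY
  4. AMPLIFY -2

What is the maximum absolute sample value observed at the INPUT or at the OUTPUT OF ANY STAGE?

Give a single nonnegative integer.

Input: [-4, 4, -3, 1, 8, -2] (max |s|=8)
Stage 1 (DELAY): [0, -4, 4, -3, 1, 8] = [0, -4, 4, -3, 1, 8] -> [0, -4, 4, -3, 1, 8] (max |s|=8)
Stage 2 (DIFF): s[0]=0, -4-0=-4, 4--4=8, -3-4=-7, 1--3=4, 8-1=7 -> [0, -4, 8, -7, 4, 7] (max |s|=8)
Stage 3 (DELAY): [0, 0, -4, 8, -7, 4] = [0, 0, -4, 8, -7, 4] -> [0, 0, -4, 8, -7, 4] (max |s|=8)
Stage 4 (AMPLIFY -2): 0*-2=0, 0*-2=0, -4*-2=8, 8*-2=-16, -7*-2=14, 4*-2=-8 -> [0, 0, 8, -16, 14, -8] (max |s|=16)
Overall max amplitude: 16

Answer: 16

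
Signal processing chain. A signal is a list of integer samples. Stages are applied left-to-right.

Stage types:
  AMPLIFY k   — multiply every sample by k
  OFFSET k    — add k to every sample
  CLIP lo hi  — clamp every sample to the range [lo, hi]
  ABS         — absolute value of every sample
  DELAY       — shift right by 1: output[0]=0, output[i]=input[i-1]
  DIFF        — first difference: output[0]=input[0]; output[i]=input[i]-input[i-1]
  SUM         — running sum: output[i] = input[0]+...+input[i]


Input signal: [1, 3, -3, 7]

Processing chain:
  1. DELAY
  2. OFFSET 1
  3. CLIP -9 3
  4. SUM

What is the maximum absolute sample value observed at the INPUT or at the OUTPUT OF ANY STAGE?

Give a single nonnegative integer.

Input: [1, 3, -3, 7] (max |s|=7)
Stage 1 (DELAY): [0, 1, 3, -3] = [0, 1, 3, -3] -> [0, 1, 3, -3] (max |s|=3)
Stage 2 (OFFSET 1): 0+1=1, 1+1=2, 3+1=4, -3+1=-2 -> [1, 2, 4, -2] (max |s|=4)
Stage 3 (CLIP -9 3): clip(1,-9,3)=1, clip(2,-9,3)=2, clip(4,-9,3)=3, clip(-2,-9,3)=-2 -> [1, 2, 3, -2] (max |s|=3)
Stage 4 (SUM): sum[0..0]=1, sum[0..1]=3, sum[0..2]=6, sum[0..3]=4 -> [1, 3, 6, 4] (max |s|=6)
Overall max amplitude: 7

Answer: 7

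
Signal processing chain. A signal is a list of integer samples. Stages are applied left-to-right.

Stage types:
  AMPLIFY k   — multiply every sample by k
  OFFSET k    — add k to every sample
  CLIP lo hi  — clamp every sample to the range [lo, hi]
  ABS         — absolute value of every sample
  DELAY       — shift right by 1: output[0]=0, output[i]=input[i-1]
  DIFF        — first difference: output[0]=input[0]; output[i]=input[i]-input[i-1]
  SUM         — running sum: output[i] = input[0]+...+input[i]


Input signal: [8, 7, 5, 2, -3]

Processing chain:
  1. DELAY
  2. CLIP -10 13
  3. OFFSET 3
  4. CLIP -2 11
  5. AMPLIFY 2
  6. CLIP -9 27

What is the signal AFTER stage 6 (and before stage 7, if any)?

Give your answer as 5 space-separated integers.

Answer: 6 22 20 16 10

Derivation:
Input: [8, 7, 5, 2, -3]
Stage 1 (DELAY): [0, 8, 7, 5, 2] = [0, 8, 7, 5, 2] -> [0, 8, 7, 5, 2]
Stage 2 (CLIP -10 13): clip(0,-10,13)=0, clip(8,-10,13)=8, clip(7,-10,13)=7, clip(5,-10,13)=5, clip(2,-10,13)=2 -> [0, 8, 7, 5, 2]
Stage 3 (OFFSET 3): 0+3=3, 8+3=11, 7+3=10, 5+3=8, 2+3=5 -> [3, 11, 10, 8, 5]
Stage 4 (CLIP -2 11): clip(3,-2,11)=3, clip(11,-2,11)=11, clip(10,-2,11)=10, clip(8,-2,11)=8, clip(5,-2,11)=5 -> [3, 11, 10, 8, 5]
Stage 5 (AMPLIFY 2): 3*2=6, 11*2=22, 10*2=20, 8*2=16, 5*2=10 -> [6, 22, 20, 16, 10]
Stage 6 (CLIP -9 27): clip(6,-9,27)=6, clip(22,-9,27)=22, clip(20,-9,27)=20, clip(16,-9,27)=16, clip(10,-9,27)=10 -> [6, 22, 20, 16, 10]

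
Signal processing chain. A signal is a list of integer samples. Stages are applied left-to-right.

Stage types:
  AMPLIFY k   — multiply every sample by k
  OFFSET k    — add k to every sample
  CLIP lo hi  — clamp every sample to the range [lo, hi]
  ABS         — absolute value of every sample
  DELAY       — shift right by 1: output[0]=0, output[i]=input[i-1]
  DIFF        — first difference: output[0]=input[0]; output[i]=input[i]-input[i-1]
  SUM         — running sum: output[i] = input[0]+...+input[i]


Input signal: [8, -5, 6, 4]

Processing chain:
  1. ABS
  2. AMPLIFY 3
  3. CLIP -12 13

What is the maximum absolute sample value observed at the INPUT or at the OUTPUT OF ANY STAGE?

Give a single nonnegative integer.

Answer: 24

Derivation:
Input: [8, -5, 6, 4] (max |s|=8)
Stage 1 (ABS): |8|=8, |-5|=5, |6|=6, |4|=4 -> [8, 5, 6, 4] (max |s|=8)
Stage 2 (AMPLIFY 3): 8*3=24, 5*3=15, 6*3=18, 4*3=12 -> [24, 15, 18, 12] (max |s|=24)
Stage 3 (CLIP -12 13): clip(24,-12,13)=13, clip(15,-12,13)=13, clip(18,-12,13)=13, clip(12,-12,13)=12 -> [13, 13, 13, 12] (max |s|=13)
Overall max amplitude: 24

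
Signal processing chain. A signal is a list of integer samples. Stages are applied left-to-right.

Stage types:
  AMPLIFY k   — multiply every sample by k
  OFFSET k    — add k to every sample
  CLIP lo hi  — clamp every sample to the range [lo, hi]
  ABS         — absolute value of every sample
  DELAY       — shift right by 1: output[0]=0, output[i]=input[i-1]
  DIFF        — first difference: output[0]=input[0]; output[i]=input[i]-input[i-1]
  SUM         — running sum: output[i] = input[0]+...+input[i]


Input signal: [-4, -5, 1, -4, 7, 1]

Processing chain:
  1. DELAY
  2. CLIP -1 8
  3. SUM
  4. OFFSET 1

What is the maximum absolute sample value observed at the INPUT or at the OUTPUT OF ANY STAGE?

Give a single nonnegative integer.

Input: [-4, -5, 1, -4, 7, 1] (max |s|=7)
Stage 1 (DELAY): [0, -4, -5, 1, -4, 7] = [0, -4, -5, 1, -4, 7] -> [0, -4, -5, 1, -4, 7] (max |s|=7)
Stage 2 (CLIP -1 8): clip(0,-1,8)=0, clip(-4,-1,8)=-1, clip(-5,-1,8)=-1, clip(1,-1,8)=1, clip(-4,-1,8)=-1, clip(7,-1,8)=7 -> [0, -1, -1, 1, -1, 7] (max |s|=7)
Stage 3 (SUM): sum[0..0]=0, sum[0..1]=-1, sum[0..2]=-2, sum[0..3]=-1, sum[0..4]=-2, sum[0..5]=5 -> [0, -1, -2, -1, -2, 5] (max |s|=5)
Stage 4 (OFFSET 1): 0+1=1, -1+1=0, -2+1=-1, -1+1=0, -2+1=-1, 5+1=6 -> [1, 0, -1, 0, -1, 6] (max |s|=6)
Overall max amplitude: 7

Answer: 7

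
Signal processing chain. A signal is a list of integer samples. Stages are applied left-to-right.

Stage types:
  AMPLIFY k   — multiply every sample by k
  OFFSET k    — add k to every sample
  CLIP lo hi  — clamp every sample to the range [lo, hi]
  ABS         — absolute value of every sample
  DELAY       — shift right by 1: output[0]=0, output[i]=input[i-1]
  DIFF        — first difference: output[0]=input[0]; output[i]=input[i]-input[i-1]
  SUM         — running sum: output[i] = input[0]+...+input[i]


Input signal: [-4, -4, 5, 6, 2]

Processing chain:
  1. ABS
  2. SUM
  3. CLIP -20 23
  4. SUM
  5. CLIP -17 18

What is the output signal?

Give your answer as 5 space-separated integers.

Input: [-4, -4, 5, 6, 2]
Stage 1 (ABS): |-4|=4, |-4|=4, |5|=5, |6|=6, |2|=2 -> [4, 4, 5, 6, 2]
Stage 2 (SUM): sum[0..0]=4, sum[0..1]=8, sum[0..2]=13, sum[0..3]=19, sum[0..4]=21 -> [4, 8, 13, 19, 21]
Stage 3 (CLIP -20 23): clip(4,-20,23)=4, clip(8,-20,23)=8, clip(13,-20,23)=13, clip(19,-20,23)=19, clip(21,-20,23)=21 -> [4, 8, 13, 19, 21]
Stage 4 (SUM): sum[0..0]=4, sum[0..1]=12, sum[0..2]=25, sum[0..3]=44, sum[0..4]=65 -> [4, 12, 25, 44, 65]
Stage 5 (CLIP -17 18): clip(4,-17,18)=4, clip(12,-17,18)=12, clip(25,-17,18)=18, clip(44,-17,18)=18, clip(65,-17,18)=18 -> [4, 12, 18, 18, 18]

Answer: 4 12 18 18 18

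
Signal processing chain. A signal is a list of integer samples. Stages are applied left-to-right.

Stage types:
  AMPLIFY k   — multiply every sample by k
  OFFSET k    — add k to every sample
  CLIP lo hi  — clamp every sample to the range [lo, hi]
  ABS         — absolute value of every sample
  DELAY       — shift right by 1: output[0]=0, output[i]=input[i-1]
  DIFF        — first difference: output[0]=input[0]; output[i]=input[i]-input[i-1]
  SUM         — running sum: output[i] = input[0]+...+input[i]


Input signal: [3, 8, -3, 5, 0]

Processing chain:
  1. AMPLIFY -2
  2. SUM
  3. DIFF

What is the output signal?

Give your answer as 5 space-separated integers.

Input: [3, 8, -3, 5, 0]
Stage 1 (AMPLIFY -2): 3*-2=-6, 8*-2=-16, -3*-2=6, 5*-2=-10, 0*-2=0 -> [-6, -16, 6, -10, 0]
Stage 2 (SUM): sum[0..0]=-6, sum[0..1]=-22, sum[0..2]=-16, sum[0..3]=-26, sum[0..4]=-26 -> [-6, -22, -16, -26, -26]
Stage 3 (DIFF): s[0]=-6, -22--6=-16, -16--22=6, -26--16=-10, -26--26=0 -> [-6, -16, 6, -10, 0]

Answer: -6 -16 6 -10 0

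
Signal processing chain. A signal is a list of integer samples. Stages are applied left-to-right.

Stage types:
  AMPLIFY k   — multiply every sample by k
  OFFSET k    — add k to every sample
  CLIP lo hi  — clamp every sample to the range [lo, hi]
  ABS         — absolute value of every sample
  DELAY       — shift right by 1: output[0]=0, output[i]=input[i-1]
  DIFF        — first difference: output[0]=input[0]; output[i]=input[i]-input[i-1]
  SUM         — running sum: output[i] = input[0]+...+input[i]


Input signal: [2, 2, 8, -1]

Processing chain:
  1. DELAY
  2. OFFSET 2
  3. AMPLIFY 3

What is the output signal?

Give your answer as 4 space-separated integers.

Input: [2, 2, 8, -1]
Stage 1 (DELAY): [0, 2, 2, 8] = [0, 2, 2, 8] -> [0, 2, 2, 8]
Stage 2 (OFFSET 2): 0+2=2, 2+2=4, 2+2=4, 8+2=10 -> [2, 4, 4, 10]
Stage 3 (AMPLIFY 3): 2*3=6, 4*3=12, 4*3=12, 10*3=30 -> [6, 12, 12, 30]

Answer: 6 12 12 30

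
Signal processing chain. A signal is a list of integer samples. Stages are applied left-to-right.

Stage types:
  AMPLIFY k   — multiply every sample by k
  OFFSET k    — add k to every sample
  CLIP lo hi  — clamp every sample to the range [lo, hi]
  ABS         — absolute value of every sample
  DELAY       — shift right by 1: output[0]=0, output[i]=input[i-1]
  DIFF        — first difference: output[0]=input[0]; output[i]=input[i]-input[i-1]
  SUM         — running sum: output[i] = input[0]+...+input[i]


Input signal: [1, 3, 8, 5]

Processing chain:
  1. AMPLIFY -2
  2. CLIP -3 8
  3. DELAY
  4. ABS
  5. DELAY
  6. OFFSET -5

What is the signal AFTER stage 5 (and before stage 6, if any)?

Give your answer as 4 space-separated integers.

Answer: 0 0 2 3

Derivation:
Input: [1, 3, 8, 5]
Stage 1 (AMPLIFY -2): 1*-2=-2, 3*-2=-6, 8*-2=-16, 5*-2=-10 -> [-2, -6, -16, -10]
Stage 2 (CLIP -3 8): clip(-2,-3,8)=-2, clip(-6,-3,8)=-3, clip(-16,-3,8)=-3, clip(-10,-3,8)=-3 -> [-2, -3, -3, -3]
Stage 3 (DELAY): [0, -2, -3, -3] = [0, -2, -3, -3] -> [0, -2, -3, -3]
Stage 4 (ABS): |0|=0, |-2|=2, |-3|=3, |-3|=3 -> [0, 2, 3, 3]
Stage 5 (DELAY): [0, 0, 2, 3] = [0, 0, 2, 3] -> [0, 0, 2, 3]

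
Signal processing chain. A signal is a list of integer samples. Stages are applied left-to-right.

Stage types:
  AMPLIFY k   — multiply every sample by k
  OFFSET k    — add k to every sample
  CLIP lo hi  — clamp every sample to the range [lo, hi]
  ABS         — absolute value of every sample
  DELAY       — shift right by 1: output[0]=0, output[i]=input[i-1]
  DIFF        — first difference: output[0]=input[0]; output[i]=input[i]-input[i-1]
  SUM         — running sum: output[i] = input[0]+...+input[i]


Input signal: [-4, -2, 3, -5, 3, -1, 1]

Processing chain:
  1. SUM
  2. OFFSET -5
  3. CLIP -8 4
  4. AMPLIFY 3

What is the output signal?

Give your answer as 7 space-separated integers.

Answer: -24 -24 -24 -24 -24 -24 -24

Derivation:
Input: [-4, -2, 3, -5, 3, -1, 1]
Stage 1 (SUM): sum[0..0]=-4, sum[0..1]=-6, sum[0..2]=-3, sum[0..3]=-8, sum[0..4]=-5, sum[0..5]=-6, sum[0..6]=-5 -> [-4, -6, -3, -8, -5, -6, -5]
Stage 2 (OFFSET -5): -4+-5=-9, -6+-5=-11, -3+-5=-8, -8+-5=-13, -5+-5=-10, -6+-5=-11, -5+-5=-10 -> [-9, -11, -8, -13, -10, -11, -10]
Stage 3 (CLIP -8 4): clip(-9,-8,4)=-8, clip(-11,-8,4)=-8, clip(-8,-8,4)=-8, clip(-13,-8,4)=-8, clip(-10,-8,4)=-8, clip(-11,-8,4)=-8, clip(-10,-8,4)=-8 -> [-8, -8, -8, -8, -8, -8, -8]
Stage 4 (AMPLIFY 3): -8*3=-24, -8*3=-24, -8*3=-24, -8*3=-24, -8*3=-24, -8*3=-24, -8*3=-24 -> [-24, -24, -24, -24, -24, -24, -24]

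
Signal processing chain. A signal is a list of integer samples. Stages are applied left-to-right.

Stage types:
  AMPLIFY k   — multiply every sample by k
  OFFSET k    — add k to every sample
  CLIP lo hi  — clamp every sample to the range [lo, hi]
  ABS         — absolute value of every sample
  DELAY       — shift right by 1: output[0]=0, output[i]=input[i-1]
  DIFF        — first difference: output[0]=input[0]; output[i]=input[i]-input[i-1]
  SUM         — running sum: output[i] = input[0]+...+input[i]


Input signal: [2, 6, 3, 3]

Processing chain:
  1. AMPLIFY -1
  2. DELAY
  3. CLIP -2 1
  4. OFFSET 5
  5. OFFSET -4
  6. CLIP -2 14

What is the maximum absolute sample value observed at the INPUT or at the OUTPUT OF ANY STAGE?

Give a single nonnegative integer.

Answer: 6

Derivation:
Input: [2, 6, 3, 3] (max |s|=6)
Stage 1 (AMPLIFY -1): 2*-1=-2, 6*-1=-6, 3*-1=-3, 3*-1=-3 -> [-2, -6, -3, -3] (max |s|=6)
Stage 2 (DELAY): [0, -2, -6, -3] = [0, -2, -6, -3] -> [0, -2, -6, -3] (max |s|=6)
Stage 3 (CLIP -2 1): clip(0,-2,1)=0, clip(-2,-2,1)=-2, clip(-6,-2,1)=-2, clip(-3,-2,1)=-2 -> [0, -2, -2, -2] (max |s|=2)
Stage 4 (OFFSET 5): 0+5=5, -2+5=3, -2+5=3, -2+5=3 -> [5, 3, 3, 3] (max |s|=5)
Stage 5 (OFFSET -4): 5+-4=1, 3+-4=-1, 3+-4=-1, 3+-4=-1 -> [1, -1, -1, -1] (max |s|=1)
Stage 6 (CLIP -2 14): clip(1,-2,14)=1, clip(-1,-2,14)=-1, clip(-1,-2,14)=-1, clip(-1,-2,14)=-1 -> [1, -1, -1, -1] (max |s|=1)
Overall max amplitude: 6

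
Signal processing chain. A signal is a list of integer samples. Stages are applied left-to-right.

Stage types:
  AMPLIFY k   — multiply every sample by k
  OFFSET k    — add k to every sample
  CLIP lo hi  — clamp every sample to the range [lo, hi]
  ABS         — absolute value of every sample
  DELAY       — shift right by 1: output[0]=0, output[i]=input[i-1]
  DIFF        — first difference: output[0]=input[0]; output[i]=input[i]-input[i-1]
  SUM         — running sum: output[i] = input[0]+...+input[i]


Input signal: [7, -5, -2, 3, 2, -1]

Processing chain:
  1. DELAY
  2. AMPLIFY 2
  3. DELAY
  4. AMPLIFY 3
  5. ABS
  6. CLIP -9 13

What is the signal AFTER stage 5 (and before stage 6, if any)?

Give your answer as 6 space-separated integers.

Input: [7, -5, -2, 3, 2, -1]
Stage 1 (DELAY): [0, 7, -5, -2, 3, 2] = [0, 7, -5, -2, 3, 2] -> [0, 7, -5, -2, 3, 2]
Stage 2 (AMPLIFY 2): 0*2=0, 7*2=14, -5*2=-10, -2*2=-4, 3*2=6, 2*2=4 -> [0, 14, -10, -4, 6, 4]
Stage 3 (DELAY): [0, 0, 14, -10, -4, 6] = [0, 0, 14, -10, -4, 6] -> [0, 0, 14, -10, -4, 6]
Stage 4 (AMPLIFY 3): 0*3=0, 0*3=0, 14*3=42, -10*3=-30, -4*3=-12, 6*3=18 -> [0, 0, 42, -30, -12, 18]
Stage 5 (ABS): |0|=0, |0|=0, |42|=42, |-30|=30, |-12|=12, |18|=18 -> [0, 0, 42, 30, 12, 18]

Answer: 0 0 42 30 12 18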